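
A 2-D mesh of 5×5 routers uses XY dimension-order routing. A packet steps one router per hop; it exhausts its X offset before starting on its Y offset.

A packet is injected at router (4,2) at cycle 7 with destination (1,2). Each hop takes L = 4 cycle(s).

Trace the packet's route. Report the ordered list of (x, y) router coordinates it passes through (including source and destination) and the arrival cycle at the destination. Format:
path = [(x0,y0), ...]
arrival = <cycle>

src (4,2)  cyc=7
W→(3,2)  cyc=11
W→(2,2)  cyc=15
W→(1,2)  cyc=19

path = [(4,2), (3,2), (2,2), (1,2)]
arrival = 19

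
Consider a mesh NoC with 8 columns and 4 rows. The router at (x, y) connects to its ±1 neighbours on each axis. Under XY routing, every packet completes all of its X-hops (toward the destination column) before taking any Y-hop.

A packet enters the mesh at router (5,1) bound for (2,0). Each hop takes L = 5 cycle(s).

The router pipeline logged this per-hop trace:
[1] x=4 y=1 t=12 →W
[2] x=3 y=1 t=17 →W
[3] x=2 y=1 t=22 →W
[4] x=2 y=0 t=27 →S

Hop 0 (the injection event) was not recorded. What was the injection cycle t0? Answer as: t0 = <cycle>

t0 = 7

Hop 1 reached at cycle 12; hop k is at t0 + k·L.
Therefore t0 = 12 − L = 7.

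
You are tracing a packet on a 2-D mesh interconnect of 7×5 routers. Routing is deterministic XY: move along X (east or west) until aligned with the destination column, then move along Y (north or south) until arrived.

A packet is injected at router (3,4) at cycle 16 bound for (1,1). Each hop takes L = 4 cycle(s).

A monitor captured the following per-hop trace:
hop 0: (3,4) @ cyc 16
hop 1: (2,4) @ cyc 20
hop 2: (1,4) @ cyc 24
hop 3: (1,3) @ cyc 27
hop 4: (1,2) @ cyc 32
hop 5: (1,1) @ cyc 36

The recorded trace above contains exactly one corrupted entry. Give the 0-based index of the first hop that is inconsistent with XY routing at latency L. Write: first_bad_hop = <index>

[1] (-1,+0) / 4c ⇒ ok
[2] (-1,+0) / 4c ⇒ ok
[3] (+0,-1) / 3c ⇒ BAD: Δcyc=3≠L

first_bad_hop = 3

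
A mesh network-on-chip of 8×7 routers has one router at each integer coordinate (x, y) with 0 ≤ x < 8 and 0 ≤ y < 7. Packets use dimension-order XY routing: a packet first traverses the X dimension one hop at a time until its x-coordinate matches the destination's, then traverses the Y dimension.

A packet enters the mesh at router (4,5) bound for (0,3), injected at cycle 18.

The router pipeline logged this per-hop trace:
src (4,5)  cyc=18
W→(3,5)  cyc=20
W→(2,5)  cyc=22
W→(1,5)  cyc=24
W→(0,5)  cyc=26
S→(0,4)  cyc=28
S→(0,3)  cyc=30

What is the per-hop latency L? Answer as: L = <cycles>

L = 2

cyc[1] − cyc[0] = 20 − 18 = 2.
One hop costs L cycles, so L = 2.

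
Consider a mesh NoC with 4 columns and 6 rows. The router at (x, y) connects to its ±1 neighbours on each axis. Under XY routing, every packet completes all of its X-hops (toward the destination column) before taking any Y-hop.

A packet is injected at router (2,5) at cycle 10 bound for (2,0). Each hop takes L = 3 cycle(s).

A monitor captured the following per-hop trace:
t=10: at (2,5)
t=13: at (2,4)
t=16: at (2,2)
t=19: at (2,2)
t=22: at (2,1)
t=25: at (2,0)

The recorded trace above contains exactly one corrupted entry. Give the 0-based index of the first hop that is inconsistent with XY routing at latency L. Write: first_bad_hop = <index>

hop 1: step (+0,-1), +3 cyc — ok
hop 2: step (+0,-2), +3 cyc — BAD: non-unit step

first_bad_hop = 2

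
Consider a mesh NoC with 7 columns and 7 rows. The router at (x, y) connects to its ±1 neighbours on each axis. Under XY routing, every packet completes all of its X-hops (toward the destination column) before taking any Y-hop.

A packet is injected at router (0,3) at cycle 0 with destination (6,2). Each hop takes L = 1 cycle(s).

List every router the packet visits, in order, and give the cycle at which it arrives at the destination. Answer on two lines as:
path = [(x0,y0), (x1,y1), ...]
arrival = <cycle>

t=0: at (0,3)
t=1: at (1,3) after E
t=2: at (2,3) after E
t=3: at (3,3) after E
t=4: at (4,3) after E
t=5: at (5,3) after E
t=6: at (6,3) after E
t=7: at (6,2) after S

path = [(0,3), (1,3), (2,3), (3,3), (4,3), (5,3), (6,3), (6,2)]
arrival = 7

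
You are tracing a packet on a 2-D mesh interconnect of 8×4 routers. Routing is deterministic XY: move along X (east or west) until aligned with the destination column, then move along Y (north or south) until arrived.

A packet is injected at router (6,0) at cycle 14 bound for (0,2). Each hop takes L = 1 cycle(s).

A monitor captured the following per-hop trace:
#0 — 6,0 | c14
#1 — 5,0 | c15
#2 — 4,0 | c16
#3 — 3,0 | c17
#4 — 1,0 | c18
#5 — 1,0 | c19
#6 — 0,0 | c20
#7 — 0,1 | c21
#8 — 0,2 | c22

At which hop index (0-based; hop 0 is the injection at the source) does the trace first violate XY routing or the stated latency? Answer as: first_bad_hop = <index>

first_bad_hop = 4

  1: Δx=-1 Δy=+0 Δt=1 [ok]
  2: Δx=-1 Δy=+0 Δt=1 [ok]
  3: Δx=-1 Δy=+0 Δt=1 [ok]
  4: Δx=-2 Δy=+0 Δt=1 [BAD: non-unit step]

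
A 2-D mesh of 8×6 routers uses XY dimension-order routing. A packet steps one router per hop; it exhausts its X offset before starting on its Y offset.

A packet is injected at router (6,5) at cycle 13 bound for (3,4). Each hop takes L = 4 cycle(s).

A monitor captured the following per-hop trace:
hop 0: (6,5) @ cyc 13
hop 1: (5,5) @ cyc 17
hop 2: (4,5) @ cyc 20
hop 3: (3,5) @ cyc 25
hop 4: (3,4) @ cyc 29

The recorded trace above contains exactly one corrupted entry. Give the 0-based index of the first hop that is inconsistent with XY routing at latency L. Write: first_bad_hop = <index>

check 1→ d=(-1,0) cyc+4: ok
check 2→ d=(-1,0) cyc+3: BAD: Δcyc=3≠L

first_bad_hop = 2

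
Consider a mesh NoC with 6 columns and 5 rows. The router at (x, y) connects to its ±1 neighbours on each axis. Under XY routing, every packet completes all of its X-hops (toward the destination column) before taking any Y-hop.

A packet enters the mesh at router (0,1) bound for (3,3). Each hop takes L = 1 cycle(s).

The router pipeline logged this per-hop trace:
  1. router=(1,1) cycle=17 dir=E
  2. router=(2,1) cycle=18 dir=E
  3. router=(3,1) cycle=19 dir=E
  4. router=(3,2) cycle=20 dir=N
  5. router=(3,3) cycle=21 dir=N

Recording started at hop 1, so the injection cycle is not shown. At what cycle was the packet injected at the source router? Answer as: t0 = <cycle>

t0 = 16

cyc[1] = 17 and cyc[k] = t0 + k·L for every k.
Subtract one hop: t0 = 17 − 1 = 16.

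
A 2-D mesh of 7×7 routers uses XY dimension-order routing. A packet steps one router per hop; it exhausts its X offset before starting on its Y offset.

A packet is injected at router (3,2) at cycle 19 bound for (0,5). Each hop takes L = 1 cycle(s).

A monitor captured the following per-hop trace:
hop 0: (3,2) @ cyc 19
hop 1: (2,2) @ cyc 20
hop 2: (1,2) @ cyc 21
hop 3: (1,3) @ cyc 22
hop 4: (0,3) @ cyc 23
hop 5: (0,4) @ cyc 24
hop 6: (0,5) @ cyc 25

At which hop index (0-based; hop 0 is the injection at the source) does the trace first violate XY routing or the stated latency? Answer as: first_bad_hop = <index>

first_bad_hop = 3

[1] (-1,+0) / 1c ⇒ ok
[2] (-1,+0) / 1c ⇒ ok
[3] (+0,+1) / 1c ⇒ BAD: Y-move but x=1≠0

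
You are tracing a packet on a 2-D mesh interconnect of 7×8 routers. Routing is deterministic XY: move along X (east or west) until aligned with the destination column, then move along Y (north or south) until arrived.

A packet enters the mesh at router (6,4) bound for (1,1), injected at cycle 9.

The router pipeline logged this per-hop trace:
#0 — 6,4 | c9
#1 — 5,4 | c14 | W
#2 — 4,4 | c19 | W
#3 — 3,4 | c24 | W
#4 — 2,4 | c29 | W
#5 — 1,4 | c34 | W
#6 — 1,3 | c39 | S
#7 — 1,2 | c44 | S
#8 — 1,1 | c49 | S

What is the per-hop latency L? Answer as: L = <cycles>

cyc[1] − cyc[0] = 14 − 9 = 5.
Each hop adds L, hence L = 5.

L = 5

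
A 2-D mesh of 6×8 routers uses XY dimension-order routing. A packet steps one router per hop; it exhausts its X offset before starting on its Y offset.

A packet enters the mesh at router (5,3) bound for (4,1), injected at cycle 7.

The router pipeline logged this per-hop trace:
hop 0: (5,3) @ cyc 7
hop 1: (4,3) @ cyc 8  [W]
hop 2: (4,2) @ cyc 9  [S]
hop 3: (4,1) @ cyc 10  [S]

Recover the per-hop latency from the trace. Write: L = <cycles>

cyc[1] − cyc[0] = 8 − 7 = 1.
Per-hop latency L = Δcyc = 1.

L = 1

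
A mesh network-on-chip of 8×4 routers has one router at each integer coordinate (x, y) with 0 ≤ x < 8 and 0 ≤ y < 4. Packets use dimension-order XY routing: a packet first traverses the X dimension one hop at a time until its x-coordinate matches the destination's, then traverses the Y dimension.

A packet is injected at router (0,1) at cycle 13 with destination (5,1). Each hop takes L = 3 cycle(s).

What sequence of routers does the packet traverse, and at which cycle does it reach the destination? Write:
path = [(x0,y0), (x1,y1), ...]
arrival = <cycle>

path = [(0,1), (1,1), (2,1), (3,1), (4,1), (5,1)]
arrival = 28

  0. router=(0,1) cycle=13 (inject)
  1. router=(1,1) cycle=16 dir=E
  2. router=(2,1) cycle=19 dir=E
  3. router=(3,1) cycle=22 dir=E
  4. router=(4,1) cycle=25 dir=E
  5. router=(5,1) cycle=28 dir=E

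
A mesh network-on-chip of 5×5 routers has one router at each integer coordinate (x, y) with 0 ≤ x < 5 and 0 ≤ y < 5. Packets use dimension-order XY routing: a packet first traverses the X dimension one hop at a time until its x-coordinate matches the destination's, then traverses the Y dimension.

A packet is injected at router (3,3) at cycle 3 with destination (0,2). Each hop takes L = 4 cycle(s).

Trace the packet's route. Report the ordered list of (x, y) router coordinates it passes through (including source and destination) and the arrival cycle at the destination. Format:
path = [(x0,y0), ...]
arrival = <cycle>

path = [(3,3), (2,3), (1,3), (0,3), (0,2)]
arrival = 19

[0] x=3 y=3 t=3
[1] x=2 y=3 t=7 →W
[2] x=1 y=3 t=11 →W
[3] x=0 y=3 t=15 →W
[4] x=0 y=2 t=19 →S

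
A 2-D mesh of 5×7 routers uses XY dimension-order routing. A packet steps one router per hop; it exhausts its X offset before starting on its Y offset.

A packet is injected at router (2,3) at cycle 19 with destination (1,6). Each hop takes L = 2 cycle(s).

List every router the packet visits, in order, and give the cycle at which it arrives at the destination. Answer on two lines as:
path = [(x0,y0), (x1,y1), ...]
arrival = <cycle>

path = [(2,3), (1,3), (1,4), (1,5), (1,6)]
arrival = 27

hop 0: (2,3) @ cyc 19
hop 1: (1,3) @ cyc 21  [W]
hop 2: (1,4) @ cyc 23  [N]
hop 3: (1,5) @ cyc 25  [N]
hop 4: (1,6) @ cyc 27  [N]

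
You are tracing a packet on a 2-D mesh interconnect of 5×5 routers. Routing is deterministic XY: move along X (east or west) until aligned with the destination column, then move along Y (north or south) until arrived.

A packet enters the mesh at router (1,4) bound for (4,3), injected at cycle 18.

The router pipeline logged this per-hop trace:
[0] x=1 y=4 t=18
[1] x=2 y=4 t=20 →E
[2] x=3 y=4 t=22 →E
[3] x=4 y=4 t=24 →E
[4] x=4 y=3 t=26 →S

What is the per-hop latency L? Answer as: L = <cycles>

cyc[1] − cyc[0] = 20 − 18 = 2.
Each hop adds L, hence L = 2.

L = 2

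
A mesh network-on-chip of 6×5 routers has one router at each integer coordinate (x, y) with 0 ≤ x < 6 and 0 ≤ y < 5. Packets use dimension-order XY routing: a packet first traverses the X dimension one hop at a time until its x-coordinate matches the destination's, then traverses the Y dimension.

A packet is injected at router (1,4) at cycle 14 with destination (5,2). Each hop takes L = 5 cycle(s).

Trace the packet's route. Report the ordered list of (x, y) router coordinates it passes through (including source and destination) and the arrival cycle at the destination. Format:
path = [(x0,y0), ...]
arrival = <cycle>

path = [(1,4), (2,4), (3,4), (4,4), (5,4), (5,3), (5,2)]
arrival = 44

src (1,4)  cyc=14
E→(2,4)  cyc=19
E→(3,4)  cyc=24
E→(4,4)  cyc=29
E→(5,4)  cyc=34
S→(5,3)  cyc=39
S→(5,2)  cyc=44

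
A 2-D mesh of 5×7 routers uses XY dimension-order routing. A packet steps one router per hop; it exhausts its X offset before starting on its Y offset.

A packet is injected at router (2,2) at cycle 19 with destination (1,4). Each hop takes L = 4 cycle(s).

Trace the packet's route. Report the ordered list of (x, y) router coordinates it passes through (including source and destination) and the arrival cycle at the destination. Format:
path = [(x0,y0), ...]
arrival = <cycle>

path = [(2,2), (1,2), (1,3), (1,4)]
arrival = 31

t=19: at (2,2)
t=23: at (1,2) after W
t=27: at (1,3) after N
t=31: at (1,4) after N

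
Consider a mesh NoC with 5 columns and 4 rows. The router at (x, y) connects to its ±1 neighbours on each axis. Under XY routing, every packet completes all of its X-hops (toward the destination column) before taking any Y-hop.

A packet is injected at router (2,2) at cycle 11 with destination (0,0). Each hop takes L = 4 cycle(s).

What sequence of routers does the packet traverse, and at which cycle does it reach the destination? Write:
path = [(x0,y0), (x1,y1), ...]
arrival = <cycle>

path = [(2,2), (1,2), (0,2), (0,1), (0,0)]
arrival = 27

#0 — 2,2 | c11
#1 — 1,2 | c15 | W
#2 — 0,2 | c19 | W
#3 — 0,1 | c23 | S
#4 — 0,0 | c27 | S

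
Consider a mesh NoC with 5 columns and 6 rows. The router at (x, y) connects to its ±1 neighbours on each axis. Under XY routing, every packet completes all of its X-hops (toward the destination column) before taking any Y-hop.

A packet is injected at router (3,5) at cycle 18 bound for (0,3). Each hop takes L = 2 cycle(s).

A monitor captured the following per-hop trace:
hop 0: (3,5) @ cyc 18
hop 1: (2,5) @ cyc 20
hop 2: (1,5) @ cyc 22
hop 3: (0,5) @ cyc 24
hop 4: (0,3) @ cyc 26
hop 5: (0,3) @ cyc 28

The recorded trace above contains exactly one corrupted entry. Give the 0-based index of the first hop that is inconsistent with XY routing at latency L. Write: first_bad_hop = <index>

first_bad_hop = 4

hop 1: step (-1,+0), +2 cyc — ok
hop 2: step (-1,+0), +2 cyc — ok
hop 3: step (-1,+0), +2 cyc — ok
hop 4: step (+0,-2), +2 cyc — BAD: non-unit step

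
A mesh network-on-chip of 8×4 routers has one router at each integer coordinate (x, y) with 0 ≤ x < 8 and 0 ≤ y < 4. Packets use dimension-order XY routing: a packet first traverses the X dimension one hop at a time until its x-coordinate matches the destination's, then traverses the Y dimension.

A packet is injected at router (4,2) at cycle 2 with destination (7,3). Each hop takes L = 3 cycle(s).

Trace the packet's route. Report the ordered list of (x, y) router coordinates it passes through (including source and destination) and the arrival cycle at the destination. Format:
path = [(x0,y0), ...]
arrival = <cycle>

[0] x=4 y=2 t=2
[1] x=5 y=2 t=5 →E
[2] x=6 y=2 t=8 →E
[3] x=7 y=2 t=11 →E
[4] x=7 y=3 t=14 →N

path = [(4,2), (5,2), (6,2), (7,2), (7,3)]
arrival = 14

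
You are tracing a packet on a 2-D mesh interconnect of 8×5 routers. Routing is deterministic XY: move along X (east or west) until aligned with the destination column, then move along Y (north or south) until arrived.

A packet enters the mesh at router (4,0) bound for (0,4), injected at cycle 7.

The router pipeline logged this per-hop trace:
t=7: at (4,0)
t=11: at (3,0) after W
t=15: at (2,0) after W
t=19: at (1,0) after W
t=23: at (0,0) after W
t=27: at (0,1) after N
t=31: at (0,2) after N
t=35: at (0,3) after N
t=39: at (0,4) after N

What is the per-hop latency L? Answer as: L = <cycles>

cyc[1] − cyc[0] = 11 − 7 = 4.
Each hop adds L, hence L = 4.

L = 4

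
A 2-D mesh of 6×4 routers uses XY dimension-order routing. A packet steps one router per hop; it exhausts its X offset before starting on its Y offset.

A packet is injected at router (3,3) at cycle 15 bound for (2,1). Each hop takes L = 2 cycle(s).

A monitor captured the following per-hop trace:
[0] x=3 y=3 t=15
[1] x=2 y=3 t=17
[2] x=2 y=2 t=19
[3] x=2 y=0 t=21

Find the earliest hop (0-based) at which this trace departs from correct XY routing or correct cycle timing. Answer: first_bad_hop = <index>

first_bad_hop = 3

check 1→ d=(-1,0) cyc+2: ok
check 2→ d=(0,-1) cyc+2: ok
check 3→ d=(0,-2) cyc+2: BAD: non-unit step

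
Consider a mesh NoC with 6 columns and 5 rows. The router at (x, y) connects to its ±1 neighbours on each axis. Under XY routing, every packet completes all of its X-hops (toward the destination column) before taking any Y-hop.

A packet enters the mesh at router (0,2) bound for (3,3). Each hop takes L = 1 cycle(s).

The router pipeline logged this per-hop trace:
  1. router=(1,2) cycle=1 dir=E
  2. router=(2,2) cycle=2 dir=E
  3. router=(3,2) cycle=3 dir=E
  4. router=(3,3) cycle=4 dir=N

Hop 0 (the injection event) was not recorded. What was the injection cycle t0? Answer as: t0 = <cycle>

t0 = 0

cyc[1] = 1 and cyc[k] = t0 + k·L for every k.
t0 = cyc[1] − L = 1 − 1 = 0.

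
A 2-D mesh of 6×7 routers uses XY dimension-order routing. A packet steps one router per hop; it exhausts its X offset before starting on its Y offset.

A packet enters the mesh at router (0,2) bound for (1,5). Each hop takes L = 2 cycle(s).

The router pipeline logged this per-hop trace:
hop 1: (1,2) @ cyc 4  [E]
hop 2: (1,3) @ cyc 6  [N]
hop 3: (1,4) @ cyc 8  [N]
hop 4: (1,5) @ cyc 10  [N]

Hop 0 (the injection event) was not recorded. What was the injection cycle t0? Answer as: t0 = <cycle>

Hop 1 reached at cycle 4; hop k is at t0 + k·L.
So t0 = 4 − 1·2 = 2.

t0 = 2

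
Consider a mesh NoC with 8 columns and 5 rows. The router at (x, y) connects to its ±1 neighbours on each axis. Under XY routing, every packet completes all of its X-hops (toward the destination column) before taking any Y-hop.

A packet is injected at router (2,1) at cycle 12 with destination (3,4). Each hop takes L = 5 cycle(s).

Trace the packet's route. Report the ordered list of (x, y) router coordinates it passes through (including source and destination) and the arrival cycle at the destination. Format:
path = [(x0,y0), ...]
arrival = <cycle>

hop 0: (2,1) @ cyc 12
hop 1: (3,1) @ cyc 17  [E]
hop 2: (3,2) @ cyc 22  [N]
hop 3: (3,3) @ cyc 27  [N]
hop 4: (3,4) @ cyc 32  [N]

path = [(2,1), (3,1), (3,2), (3,3), (3,4)]
arrival = 32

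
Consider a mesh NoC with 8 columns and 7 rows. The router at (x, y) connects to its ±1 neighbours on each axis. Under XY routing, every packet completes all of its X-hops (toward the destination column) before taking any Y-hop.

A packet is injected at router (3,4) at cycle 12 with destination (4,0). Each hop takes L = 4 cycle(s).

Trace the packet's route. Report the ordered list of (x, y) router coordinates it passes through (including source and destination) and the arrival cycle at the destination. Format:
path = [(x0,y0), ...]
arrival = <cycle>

t=12: at (3,4)
t=16: at (4,4) after E
t=20: at (4,3) after S
t=24: at (4,2) after S
t=28: at (4,1) after S
t=32: at (4,0) after S

path = [(3,4), (4,4), (4,3), (4,2), (4,1), (4,0)]
arrival = 32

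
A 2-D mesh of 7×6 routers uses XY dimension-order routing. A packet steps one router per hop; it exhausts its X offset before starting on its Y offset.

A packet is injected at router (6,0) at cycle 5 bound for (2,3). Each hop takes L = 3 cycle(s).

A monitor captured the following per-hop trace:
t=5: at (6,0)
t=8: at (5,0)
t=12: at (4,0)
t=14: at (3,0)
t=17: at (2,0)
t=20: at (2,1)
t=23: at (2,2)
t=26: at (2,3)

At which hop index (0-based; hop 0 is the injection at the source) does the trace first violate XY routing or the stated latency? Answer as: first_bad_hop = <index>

  1: Δx=-1 Δy=+0 Δt=3 [ok]
  2: Δx=-1 Δy=+0 Δt=4 [BAD: Δcyc=4≠L]

first_bad_hop = 2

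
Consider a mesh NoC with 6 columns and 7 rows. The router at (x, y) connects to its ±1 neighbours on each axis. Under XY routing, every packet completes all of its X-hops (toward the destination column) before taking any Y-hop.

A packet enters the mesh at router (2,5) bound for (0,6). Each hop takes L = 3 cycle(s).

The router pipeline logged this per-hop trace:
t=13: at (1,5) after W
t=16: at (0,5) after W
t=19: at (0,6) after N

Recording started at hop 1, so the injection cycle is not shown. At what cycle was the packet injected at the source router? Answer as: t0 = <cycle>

t0 = 10

At hop 1 the cycle is 13; in general cyc_k = t0 + kL.
Therefore t0 = 13 − L = 10.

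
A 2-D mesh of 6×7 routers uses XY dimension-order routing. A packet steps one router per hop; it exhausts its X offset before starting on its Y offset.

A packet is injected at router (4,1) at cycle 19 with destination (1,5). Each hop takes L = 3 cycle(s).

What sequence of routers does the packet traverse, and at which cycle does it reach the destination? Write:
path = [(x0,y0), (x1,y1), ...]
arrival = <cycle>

  0. router=(4,1) cycle=19 (inject)
  1. router=(3,1) cycle=22 dir=W
  2. router=(2,1) cycle=25 dir=W
  3. router=(1,1) cycle=28 dir=W
  4. router=(1,2) cycle=31 dir=N
  5. router=(1,3) cycle=34 dir=N
  6. router=(1,4) cycle=37 dir=N
  7. router=(1,5) cycle=40 dir=N

path = [(4,1), (3,1), (2,1), (1,1), (1,2), (1,3), (1,4), (1,5)]
arrival = 40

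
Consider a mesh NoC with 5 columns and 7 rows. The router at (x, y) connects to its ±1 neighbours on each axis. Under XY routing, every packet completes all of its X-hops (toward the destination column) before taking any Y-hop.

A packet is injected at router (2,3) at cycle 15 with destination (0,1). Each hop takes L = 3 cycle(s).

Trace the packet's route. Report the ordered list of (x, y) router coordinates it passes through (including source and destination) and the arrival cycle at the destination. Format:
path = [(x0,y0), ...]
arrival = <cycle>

#0 — 2,3 | c15
#1 — 1,3 | c18 | W
#2 — 0,3 | c21 | W
#3 — 0,2 | c24 | S
#4 — 0,1 | c27 | S

path = [(2,3), (1,3), (0,3), (0,2), (0,1)]
arrival = 27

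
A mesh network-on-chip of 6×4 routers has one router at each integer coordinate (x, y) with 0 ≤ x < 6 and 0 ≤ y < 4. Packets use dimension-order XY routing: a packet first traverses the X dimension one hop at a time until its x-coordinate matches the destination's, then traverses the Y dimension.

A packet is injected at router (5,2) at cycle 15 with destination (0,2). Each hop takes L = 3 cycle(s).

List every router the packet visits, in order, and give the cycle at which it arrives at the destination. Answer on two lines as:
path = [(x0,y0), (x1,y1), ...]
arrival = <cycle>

path = [(5,2), (4,2), (3,2), (2,2), (1,2), (0,2)]
arrival = 30

t=15: at (5,2)
t=18: at (4,2) after W
t=21: at (3,2) after W
t=24: at (2,2) after W
t=27: at (1,2) after W
t=30: at (0,2) after W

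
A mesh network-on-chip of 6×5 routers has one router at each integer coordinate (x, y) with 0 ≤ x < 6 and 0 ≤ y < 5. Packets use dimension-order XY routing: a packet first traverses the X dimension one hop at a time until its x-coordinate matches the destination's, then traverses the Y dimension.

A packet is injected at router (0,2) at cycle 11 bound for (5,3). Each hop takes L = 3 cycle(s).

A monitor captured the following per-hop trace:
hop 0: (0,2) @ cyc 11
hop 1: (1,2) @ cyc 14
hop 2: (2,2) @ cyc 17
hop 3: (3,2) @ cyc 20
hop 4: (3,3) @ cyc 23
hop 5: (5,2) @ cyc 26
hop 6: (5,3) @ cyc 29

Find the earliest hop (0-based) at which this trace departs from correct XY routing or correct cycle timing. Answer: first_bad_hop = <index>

first_bad_hop = 4

[1] (+1,+0) / 3c ⇒ ok
[2] (+1,+0) / 3c ⇒ ok
[3] (+1,+0) / 3c ⇒ ok
[4] (+0,+1) / 3c ⇒ BAD: Y-move but x=3≠5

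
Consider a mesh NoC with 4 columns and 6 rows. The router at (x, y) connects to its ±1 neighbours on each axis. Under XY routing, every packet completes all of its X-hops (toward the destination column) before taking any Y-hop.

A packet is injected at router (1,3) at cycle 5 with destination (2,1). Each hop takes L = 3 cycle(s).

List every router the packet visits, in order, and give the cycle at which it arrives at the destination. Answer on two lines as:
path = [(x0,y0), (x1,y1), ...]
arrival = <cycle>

t=5: at (1,3)
t=8: at (2,3) after E
t=11: at (2,2) after S
t=14: at (2,1) after S

path = [(1,3), (2,3), (2,2), (2,1)]
arrival = 14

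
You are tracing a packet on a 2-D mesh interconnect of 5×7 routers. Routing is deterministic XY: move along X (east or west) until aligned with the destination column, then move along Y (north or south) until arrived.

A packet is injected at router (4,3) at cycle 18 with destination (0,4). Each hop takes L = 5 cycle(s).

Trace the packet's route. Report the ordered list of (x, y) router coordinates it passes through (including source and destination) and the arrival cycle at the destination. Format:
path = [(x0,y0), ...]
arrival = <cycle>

  0. router=(4,3) cycle=18 (inject)
  1. router=(3,3) cycle=23 dir=W
  2. router=(2,3) cycle=28 dir=W
  3. router=(1,3) cycle=33 dir=W
  4. router=(0,3) cycle=38 dir=W
  5. router=(0,4) cycle=43 dir=N

path = [(4,3), (3,3), (2,3), (1,3), (0,3), (0,4)]
arrival = 43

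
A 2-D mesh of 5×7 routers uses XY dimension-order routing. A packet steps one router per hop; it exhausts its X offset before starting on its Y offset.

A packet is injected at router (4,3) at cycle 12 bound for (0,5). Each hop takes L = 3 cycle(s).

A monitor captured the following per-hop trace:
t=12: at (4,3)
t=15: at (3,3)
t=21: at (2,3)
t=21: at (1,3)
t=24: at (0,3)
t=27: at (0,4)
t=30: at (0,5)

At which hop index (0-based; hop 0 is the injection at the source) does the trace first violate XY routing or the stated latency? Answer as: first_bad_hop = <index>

  1: Δx=-1 Δy=+0 Δt=3 [ok]
  2: Δx=-1 Δy=+0 Δt=6 [BAD: Δcyc=6≠L]

first_bad_hop = 2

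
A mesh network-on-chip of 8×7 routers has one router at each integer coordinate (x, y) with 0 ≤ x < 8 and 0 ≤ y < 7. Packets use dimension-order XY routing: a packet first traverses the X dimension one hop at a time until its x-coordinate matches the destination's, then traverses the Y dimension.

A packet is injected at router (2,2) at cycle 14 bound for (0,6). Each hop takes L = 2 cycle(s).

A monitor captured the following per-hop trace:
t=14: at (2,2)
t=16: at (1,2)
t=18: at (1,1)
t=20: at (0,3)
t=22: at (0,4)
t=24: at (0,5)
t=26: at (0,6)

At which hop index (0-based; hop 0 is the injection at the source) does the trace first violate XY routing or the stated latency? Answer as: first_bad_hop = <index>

  1: Δx=-1 Δy=+0 Δt=2 [ok]
  2: Δx=+0 Δy=-1 Δt=2 [BAD: Y-move but x=1≠0]

first_bad_hop = 2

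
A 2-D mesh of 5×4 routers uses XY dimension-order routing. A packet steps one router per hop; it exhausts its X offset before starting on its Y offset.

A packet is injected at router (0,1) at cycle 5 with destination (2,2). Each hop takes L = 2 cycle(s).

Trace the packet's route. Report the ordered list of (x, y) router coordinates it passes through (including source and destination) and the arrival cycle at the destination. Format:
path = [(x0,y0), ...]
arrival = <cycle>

path = [(0,1), (1,1), (2,1), (2,2)]
arrival = 11

[0] x=0 y=1 t=5
[1] x=1 y=1 t=7 →E
[2] x=2 y=1 t=9 →E
[3] x=2 y=2 t=11 →N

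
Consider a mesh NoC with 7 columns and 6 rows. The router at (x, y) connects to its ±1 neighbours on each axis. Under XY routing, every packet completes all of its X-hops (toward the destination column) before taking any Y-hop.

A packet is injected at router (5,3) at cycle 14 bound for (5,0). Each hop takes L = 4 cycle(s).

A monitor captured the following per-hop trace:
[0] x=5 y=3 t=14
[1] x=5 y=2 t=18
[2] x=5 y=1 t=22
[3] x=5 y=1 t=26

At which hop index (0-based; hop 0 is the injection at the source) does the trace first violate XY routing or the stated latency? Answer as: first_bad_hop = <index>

first_bad_hop = 3

  1: Δx=+0 Δy=-1 Δt=4 [ok]
  2: Δx=+0 Δy=-1 Δt=4 [ok]
  3: Δx=+0 Δy=+0 Δt=4 [BAD: non-unit step]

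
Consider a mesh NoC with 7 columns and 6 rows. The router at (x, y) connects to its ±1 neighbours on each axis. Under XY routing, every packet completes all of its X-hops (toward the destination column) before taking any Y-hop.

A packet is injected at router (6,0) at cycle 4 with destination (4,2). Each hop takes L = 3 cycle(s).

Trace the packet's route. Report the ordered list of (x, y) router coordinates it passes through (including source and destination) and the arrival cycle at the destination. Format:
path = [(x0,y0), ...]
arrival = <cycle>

#0 — 6,0 | c4
#1 — 5,0 | c7 | W
#2 — 4,0 | c10 | W
#3 — 4,1 | c13 | N
#4 — 4,2 | c16 | N

path = [(6,0), (5,0), (4,0), (4,1), (4,2)]
arrival = 16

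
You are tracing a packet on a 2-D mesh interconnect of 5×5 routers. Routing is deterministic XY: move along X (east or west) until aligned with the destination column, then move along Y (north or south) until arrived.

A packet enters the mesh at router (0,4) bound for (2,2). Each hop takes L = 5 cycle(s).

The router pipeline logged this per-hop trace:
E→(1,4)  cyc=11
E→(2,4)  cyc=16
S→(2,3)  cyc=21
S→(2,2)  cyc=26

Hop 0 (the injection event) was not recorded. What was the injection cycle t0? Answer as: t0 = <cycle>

cyc[1] = 11 and cyc[k] = t0 + k·L for every k.
So t0 = 11 − 1·5 = 6.

t0 = 6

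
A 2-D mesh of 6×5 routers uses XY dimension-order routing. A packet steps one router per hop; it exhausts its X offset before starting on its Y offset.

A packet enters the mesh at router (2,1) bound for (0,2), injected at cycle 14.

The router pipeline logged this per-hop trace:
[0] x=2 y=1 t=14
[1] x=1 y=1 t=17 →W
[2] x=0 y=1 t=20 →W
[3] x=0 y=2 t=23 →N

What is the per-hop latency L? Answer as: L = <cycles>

L = 3

Between hops 0 and 1 the cycle counter advances 17 − 14 = 3.
That increment is L by definition: L = 3.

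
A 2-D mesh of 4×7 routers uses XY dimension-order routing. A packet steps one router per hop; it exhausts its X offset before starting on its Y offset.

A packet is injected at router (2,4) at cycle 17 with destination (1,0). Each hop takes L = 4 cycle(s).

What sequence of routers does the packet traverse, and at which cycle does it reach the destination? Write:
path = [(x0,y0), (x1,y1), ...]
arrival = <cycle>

path = [(2,4), (1,4), (1,3), (1,2), (1,1), (1,0)]
arrival = 37

[0] x=2 y=4 t=17
[1] x=1 y=4 t=21 →W
[2] x=1 y=3 t=25 →S
[3] x=1 y=2 t=29 →S
[4] x=1 y=1 t=33 →S
[5] x=1 y=0 t=37 →S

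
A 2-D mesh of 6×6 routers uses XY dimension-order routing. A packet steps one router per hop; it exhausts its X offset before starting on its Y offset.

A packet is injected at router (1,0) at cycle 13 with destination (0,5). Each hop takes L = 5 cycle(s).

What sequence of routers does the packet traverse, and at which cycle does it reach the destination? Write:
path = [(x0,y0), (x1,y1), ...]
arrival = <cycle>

hop 0: (1,0) @ cyc 13
hop 1: (0,0) @ cyc 18  [W]
hop 2: (0,1) @ cyc 23  [N]
hop 3: (0,2) @ cyc 28  [N]
hop 4: (0,3) @ cyc 33  [N]
hop 5: (0,4) @ cyc 38  [N]
hop 6: (0,5) @ cyc 43  [N]

path = [(1,0), (0,0), (0,1), (0,2), (0,3), (0,4), (0,5)]
arrival = 43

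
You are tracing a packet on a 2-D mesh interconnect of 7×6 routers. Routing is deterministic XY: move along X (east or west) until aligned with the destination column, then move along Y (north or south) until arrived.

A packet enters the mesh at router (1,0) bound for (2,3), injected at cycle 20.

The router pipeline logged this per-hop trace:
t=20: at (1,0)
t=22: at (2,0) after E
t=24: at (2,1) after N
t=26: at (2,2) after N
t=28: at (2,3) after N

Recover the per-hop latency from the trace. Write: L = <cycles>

From hop 0 (20) to hop 1 (22): +2 cycles.
That increment is L by definition: L = 2.

L = 2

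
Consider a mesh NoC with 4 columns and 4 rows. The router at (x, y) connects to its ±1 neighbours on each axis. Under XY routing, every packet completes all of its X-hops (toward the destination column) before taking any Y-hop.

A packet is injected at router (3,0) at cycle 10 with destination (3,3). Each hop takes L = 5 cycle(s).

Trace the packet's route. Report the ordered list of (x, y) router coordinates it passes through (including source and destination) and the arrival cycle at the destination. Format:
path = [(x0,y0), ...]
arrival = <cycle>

  0. router=(3,0) cycle=10 (inject)
  1. router=(3,1) cycle=15 dir=N
  2. router=(3,2) cycle=20 dir=N
  3. router=(3,3) cycle=25 dir=N

path = [(3,0), (3,1), (3,2), (3,3)]
arrival = 25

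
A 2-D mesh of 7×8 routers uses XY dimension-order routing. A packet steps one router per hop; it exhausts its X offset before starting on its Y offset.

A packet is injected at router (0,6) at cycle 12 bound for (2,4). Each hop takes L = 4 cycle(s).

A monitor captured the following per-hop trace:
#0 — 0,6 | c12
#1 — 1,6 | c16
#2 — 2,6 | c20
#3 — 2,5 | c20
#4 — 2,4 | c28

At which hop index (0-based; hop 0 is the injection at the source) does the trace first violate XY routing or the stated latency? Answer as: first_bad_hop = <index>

first_bad_hop = 3

check 1→ d=(1,0) cyc+4: ok
check 2→ d=(1,0) cyc+4: ok
check 3→ d=(0,-1) cyc+0: BAD: Δcyc=0≠L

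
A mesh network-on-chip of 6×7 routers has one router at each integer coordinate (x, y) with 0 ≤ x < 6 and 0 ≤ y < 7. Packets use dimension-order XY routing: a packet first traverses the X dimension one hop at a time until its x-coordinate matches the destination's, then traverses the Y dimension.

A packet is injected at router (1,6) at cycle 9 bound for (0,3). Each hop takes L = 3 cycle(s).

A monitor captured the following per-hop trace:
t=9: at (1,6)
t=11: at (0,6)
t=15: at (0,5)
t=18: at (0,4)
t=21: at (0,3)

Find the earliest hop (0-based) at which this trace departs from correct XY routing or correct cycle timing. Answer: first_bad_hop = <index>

first_bad_hop = 1

[1] (-1,+0) / 2c ⇒ BAD: Δcyc=2≠L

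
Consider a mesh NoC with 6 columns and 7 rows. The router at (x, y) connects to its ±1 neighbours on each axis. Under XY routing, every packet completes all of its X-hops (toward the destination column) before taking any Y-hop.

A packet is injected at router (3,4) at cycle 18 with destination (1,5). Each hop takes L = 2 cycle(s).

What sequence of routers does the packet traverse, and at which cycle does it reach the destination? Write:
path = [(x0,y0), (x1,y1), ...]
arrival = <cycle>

path = [(3,4), (2,4), (1,4), (1,5)]
arrival = 24

#0 — 3,4 | c18
#1 — 2,4 | c20 | W
#2 — 1,4 | c22 | W
#3 — 1,5 | c24 | N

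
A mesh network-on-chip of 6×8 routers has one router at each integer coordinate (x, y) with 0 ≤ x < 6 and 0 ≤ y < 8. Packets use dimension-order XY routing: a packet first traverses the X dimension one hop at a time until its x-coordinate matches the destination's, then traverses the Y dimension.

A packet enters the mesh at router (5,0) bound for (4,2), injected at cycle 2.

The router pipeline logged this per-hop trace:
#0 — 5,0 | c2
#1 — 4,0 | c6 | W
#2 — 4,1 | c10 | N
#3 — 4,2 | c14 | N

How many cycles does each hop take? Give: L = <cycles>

L = 4

cyc[1] − cyc[0] = 6 − 2 = 4.
Per-hop latency L = Δcyc = 4.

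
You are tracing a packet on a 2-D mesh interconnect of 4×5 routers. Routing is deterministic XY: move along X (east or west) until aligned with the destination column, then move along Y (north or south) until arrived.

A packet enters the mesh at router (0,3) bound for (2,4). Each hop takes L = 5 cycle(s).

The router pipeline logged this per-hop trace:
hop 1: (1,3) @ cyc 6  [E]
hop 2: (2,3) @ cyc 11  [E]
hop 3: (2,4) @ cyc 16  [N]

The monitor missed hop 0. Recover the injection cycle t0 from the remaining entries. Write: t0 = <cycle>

t0 = 1

The first recorded entry is hop 1 at cycle 6.
So t0 = 6 − 1·5 = 1.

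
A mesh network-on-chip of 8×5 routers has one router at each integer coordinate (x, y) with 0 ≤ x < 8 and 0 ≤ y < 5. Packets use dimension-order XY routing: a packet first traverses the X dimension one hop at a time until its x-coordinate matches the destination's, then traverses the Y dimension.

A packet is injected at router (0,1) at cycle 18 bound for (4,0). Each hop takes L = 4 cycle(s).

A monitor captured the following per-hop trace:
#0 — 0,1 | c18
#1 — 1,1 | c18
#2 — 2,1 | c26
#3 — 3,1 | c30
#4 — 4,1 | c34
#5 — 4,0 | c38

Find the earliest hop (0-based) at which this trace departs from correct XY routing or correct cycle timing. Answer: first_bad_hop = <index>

first_bad_hop = 1

[1] (+1,+0) / 0c ⇒ BAD: Δcyc=0≠L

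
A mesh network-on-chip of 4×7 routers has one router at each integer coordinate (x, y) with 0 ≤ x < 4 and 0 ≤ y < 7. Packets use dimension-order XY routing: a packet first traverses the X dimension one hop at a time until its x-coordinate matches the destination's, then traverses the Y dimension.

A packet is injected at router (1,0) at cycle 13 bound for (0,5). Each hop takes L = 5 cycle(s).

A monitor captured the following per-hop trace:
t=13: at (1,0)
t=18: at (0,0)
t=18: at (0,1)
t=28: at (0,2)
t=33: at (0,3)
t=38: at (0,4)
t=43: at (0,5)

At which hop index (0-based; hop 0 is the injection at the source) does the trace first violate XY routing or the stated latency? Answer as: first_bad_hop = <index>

  1: Δx=-1 Δy=+0 Δt=5 [ok]
  2: Δx=+0 Δy=+1 Δt=0 [BAD: Δcyc=0≠L]

first_bad_hop = 2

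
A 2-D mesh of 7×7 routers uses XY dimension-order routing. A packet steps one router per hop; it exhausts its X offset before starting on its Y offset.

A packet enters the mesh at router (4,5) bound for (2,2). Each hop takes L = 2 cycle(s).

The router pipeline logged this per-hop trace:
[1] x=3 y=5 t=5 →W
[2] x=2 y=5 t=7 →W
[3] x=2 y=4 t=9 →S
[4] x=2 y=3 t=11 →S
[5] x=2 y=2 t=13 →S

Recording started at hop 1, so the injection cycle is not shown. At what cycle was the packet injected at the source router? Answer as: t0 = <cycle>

At hop 1 the cycle is 5; in general cyc_k = t0 + kL.
Subtract one hop: t0 = 5 − 2 = 3.

t0 = 3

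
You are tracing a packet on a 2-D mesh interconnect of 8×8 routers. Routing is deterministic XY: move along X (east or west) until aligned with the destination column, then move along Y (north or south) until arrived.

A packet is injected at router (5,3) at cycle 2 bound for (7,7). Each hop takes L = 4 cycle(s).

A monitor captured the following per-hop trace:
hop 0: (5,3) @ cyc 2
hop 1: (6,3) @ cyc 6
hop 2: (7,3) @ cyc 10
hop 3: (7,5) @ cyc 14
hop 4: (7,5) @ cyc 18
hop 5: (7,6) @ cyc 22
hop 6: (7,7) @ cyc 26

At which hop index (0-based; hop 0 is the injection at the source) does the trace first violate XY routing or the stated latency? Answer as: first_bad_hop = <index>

first_bad_hop = 3

  1: Δx=+1 Δy=+0 Δt=4 [ok]
  2: Δx=+1 Δy=+0 Δt=4 [ok]
  3: Δx=+0 Δy=+2 Δt=4 [BAD: non-unit step]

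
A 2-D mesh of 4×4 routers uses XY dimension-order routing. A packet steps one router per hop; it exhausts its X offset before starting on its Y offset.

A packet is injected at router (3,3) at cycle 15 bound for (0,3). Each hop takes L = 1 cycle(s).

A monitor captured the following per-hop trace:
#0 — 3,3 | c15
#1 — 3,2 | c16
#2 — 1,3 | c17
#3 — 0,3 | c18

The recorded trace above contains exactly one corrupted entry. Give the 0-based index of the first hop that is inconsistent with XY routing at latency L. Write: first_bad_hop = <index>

first_bad_hop = 1

  1: Δx=+0 Δy=-1 Δt=1 [BAD: Y-move but x=3≠0]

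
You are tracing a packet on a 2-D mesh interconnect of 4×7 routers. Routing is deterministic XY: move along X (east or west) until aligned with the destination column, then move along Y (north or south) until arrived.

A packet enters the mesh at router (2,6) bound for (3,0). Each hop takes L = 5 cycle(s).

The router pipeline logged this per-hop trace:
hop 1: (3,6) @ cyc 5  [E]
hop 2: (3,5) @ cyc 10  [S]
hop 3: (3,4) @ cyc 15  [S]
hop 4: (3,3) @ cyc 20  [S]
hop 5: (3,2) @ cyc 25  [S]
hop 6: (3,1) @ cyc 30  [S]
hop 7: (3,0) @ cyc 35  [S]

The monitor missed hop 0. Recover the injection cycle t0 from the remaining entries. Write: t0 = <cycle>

At hop 1 the cycle is 5; in general cyc_k = t0 + kL.
Therefore t0 = 5 − L = 0.

t0 = 0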